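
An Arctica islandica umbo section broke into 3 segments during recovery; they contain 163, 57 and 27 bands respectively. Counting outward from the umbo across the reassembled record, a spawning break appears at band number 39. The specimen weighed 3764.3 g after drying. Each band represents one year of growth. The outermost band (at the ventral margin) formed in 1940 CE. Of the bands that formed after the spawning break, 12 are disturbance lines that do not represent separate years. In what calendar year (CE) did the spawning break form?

Total bands = 163 + 57 + 27 = 247.
The spawning break sits at band 39 from the umbo, so 247 − 39 = 208 bands formed after it.
208 − 12 false = 196 true bands after the spawning break.
Counting back 196 years from 1940 CE places the spawning break in 1940 − 196 = 1744 CE.

1744 CE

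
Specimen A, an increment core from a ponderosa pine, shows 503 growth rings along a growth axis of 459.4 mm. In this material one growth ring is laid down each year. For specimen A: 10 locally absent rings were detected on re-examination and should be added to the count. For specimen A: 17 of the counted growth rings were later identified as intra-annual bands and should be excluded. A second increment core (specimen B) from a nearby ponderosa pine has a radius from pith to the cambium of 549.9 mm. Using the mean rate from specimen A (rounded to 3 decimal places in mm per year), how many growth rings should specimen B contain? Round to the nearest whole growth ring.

Specimen A: correcting the raw count gives 503 − 17 + 10 = 496 true growth rings.
A: Mean rate = 459.4 mm / 496 years ≈ 0.926 mm per year.
For B, 549.9 / 0.926 = 593.84 years ≈ 594 growth rings.

594 growth rings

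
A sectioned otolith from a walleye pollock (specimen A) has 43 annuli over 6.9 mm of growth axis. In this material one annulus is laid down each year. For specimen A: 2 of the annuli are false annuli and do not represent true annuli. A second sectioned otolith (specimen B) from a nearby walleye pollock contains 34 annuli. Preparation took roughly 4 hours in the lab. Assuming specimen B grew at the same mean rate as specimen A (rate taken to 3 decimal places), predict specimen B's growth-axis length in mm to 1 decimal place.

Specimen A: correcting the raw count gives 43 − 2 = 41 true annuli.
A: Mean rate = 6.9 mm / 41 years ≈ 0.168 mm per year.
B's length ≈ 0.168 × 34 = 5.7 mm.

5.7 mm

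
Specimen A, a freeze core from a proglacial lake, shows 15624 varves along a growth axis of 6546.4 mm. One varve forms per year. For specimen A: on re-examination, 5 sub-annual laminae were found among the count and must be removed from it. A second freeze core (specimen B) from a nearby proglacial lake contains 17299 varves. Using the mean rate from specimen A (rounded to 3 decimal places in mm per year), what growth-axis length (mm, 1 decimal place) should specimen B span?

7248.3 mm

Specimen A: after corrections the count is 15624 − 5 = 15619 varves.
A: 6546.4 mm over 15619 years gives 6546.4 / 15619 ≈ 0.419 mm/yr.
Length of B = 0.419 × 17299 = 7248.3 mm.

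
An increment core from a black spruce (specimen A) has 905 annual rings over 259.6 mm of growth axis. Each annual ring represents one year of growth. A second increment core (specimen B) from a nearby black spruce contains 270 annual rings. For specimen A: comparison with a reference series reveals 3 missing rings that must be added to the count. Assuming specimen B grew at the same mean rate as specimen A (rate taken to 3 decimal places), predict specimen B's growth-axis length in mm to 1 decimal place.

Specimen A: true annual ring count = 905 + 3 = 908.
A: Extension rate ≈ 259.6 / 908 = 0.286 mm/yr.
For B, 0.286 mm/year × 270 years = 77.2 mm.

77.2 mm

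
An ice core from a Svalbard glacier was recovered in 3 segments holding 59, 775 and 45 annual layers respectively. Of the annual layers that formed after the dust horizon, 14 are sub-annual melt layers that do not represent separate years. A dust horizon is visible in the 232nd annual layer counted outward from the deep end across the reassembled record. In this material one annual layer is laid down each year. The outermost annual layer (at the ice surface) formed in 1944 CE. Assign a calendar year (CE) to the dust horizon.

Total annual layers = 59 + 775 + 45 = 879.
Between annual layer 232 and the ice surface there are 879 − 232 = 647 annual layers.
Excluding 14 false annual layers: 647 − 14 = 633.
1944 − 633 = 1311 CE.

1311 CE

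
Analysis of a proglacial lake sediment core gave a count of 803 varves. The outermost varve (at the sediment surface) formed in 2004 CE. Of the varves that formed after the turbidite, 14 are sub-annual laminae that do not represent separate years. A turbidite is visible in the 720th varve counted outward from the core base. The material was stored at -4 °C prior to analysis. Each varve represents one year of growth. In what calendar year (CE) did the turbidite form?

The turbidite sits at varve 720 from the core base, so 803 − 720 = 83 varves formed after it.
Removing the 14 false varves leaves 83 − 14 = 69 true varves beyond the turbidite.
The varve at the sediment surface is 2004 CE, so the turbidite dates to 2004 − 69 = 1935 CE.

1935 CE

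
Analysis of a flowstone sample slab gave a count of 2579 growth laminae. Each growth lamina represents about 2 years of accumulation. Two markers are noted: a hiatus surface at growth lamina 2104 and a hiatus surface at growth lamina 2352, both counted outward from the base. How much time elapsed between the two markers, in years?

The two markers are separated by 2352 − 2104 = 248 growth laminae.
248 growth laminae at 2 years each span 248 × 2 = 496 years.

496 years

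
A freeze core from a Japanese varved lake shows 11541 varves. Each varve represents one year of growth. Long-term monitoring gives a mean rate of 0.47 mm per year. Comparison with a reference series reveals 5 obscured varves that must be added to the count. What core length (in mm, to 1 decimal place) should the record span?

Correcting the raw count gives 11541 + 5 = 11546 true varves.
Length ≈ 0.47 × 11546 = 5426.6 mm.

5426.6 mm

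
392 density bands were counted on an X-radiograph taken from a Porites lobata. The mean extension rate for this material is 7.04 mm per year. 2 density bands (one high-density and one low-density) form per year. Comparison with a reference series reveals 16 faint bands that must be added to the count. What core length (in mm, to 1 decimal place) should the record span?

Adjusted count: 392 + 16 = 408 density bands.
With 2 density bands per year, 408 / 2 = 204 years.
204 years at 7.04 mm/year gives 7.04 × 204 = 1436.2 mm.

1436.2 mm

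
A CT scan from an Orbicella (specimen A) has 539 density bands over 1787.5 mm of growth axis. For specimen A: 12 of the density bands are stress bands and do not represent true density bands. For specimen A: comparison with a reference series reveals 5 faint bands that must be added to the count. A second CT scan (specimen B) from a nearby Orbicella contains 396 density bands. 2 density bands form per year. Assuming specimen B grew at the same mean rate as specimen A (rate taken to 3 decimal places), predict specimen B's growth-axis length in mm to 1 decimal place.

Specimen A: adjusted count: 539 − 12 + 5 = 532 density bands.
Specimen A: with 2 density bands per year, 532 / 2 = 266 years.
A: Mean rate = 1787.5 mm / 266 years ≈ 6.720 mm per year.
Specimen B: 396 density bands at 2 per year is 396 / 2 = 198 years. For B, 6.720 mm/year × 198 years = 1330.6 mm.

1330.6 mm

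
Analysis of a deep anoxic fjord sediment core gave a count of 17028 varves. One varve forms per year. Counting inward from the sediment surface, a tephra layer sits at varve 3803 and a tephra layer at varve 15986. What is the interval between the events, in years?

12183 years

Separation: 15986 − 3803 = 12183 varves.
One varve per year makes the interval 12183 years.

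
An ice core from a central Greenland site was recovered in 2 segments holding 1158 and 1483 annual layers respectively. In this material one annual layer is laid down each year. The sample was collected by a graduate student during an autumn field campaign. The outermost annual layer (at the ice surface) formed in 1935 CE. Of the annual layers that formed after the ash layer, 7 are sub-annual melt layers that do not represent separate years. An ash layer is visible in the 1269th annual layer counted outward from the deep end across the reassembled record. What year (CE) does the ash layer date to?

Total annual layers = 1158 + 1483 = 2641.
2641 − 1269 = 1372 annual layers lie beyond the ash layer toward the ice surface.
Excluding 7 false annual layers: 1372 − 7 = 1365.
Counting back 1365 years from 1935 CE places the ash layer in 1935 − 1365 = 570 CE.

570 CE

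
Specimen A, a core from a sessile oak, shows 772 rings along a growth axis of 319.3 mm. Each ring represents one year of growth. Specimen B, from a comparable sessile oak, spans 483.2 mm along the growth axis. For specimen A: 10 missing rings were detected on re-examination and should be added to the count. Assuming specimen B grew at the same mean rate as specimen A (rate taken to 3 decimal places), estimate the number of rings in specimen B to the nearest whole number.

1184 rings

Specimen A: adjusted count: 772 + 10 = 782 rings.
A: Mean rate = 319.3 mm / 782 years ≈ 0.408 mm per year.
For B, 483.2 / 0.408 = 1184.31 years ≈ 1184 rings.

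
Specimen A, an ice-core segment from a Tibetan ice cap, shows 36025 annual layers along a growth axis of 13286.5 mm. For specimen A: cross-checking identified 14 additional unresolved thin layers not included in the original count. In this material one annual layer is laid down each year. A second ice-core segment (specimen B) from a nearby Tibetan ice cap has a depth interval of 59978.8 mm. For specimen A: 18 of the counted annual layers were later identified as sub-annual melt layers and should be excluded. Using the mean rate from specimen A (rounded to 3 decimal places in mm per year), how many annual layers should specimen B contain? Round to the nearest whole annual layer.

Specimen A: correcting the raw count gives 36025 − 18 + 14 = 36021 true annual layers.
A: 13286.5 mm over 36021 years gives 13286.5 / 36021 ≈ 0.369 mm/yr.
For B, 59978.8 / 0.369 = 162544.17 years ≈ 162544 annual layers.

162544 annual layers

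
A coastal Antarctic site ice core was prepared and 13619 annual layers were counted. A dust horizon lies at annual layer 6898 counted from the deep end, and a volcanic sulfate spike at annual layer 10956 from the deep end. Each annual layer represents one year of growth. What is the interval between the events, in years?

4058 yr

10956 − 6898 = 4058 annual layers lie between the two events.
One annual layer per year makes the interval 4058 years.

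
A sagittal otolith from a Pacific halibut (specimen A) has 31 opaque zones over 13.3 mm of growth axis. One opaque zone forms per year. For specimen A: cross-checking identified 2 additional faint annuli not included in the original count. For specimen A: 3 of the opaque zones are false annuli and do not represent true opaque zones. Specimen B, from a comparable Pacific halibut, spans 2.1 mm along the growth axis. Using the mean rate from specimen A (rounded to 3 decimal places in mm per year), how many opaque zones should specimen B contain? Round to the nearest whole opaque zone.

5 opaque zones

Specimen A: correcting the raw count gives 31 − 3 + 2 = 30 true opaque zones.
A: Extension rate ≈ 13.3 / 30 = 0.443 mm/year.
For B, 2.1 / 0.443 = 4.74 years ≈ 5 opaque zones.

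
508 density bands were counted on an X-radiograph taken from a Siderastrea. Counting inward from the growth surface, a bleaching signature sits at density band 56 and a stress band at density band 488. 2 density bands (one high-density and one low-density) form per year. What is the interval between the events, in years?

216 yr

488 − 56 = 432 density bands lie between the two events.
Dividing by 2 density bands per year: 432 / 2 = 216 years.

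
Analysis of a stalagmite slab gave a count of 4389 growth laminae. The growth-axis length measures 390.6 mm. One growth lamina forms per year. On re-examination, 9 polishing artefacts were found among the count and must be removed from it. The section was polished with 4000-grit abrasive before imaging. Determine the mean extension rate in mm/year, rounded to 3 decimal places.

0.089 mm/year

After corrections the count is 4389 − 9 = 4380 growth laminae.
Mean rate = 390.6 mm / 4380 years ≈ 0.089 mm/year.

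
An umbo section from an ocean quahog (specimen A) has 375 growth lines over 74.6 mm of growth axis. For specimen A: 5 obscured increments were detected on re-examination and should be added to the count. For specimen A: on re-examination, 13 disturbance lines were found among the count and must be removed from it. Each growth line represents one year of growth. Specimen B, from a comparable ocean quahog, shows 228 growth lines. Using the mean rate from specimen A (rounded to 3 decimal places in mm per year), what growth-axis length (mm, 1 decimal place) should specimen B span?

46.3 mm

Specimen A: correcting the raw count gives 375 − 13 + 5 = 367 true growth lines.
A: Mean rate = 74.6 mm / 367 years ≈ 0.203 mm/year.
B's length ≈ 0.203 × 228 = 46.3 mm.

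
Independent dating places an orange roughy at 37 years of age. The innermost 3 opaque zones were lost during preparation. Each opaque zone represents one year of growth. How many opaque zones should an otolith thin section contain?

At one opaque zone per year, 37 years correspond to 37 opaque zones.
Less the 3 uncaptured opaque zones: 37 − 3 = 34.

34 opaque zones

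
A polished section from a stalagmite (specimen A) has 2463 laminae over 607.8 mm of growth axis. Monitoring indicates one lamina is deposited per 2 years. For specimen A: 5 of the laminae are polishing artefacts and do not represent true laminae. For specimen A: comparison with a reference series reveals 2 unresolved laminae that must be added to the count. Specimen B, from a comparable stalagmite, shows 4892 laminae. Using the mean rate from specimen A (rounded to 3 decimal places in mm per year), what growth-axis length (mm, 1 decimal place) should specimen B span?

Specimen A: adjusted count: 2463 − 5 + 2 = 2460 laminae.
Specimen A: multiplying by 2 years per lamina: 2460 × 2 = 4920 years.
A: Mean rate = 607.8 mm / 4920 years ≈ 0.124 mm/year.
Specimen B: at 2 years per lamina, 4892 × 2 = 9784 years. For B, 0.124 mm/year × 9784 years = 1213.2 mm.

1213.2 mm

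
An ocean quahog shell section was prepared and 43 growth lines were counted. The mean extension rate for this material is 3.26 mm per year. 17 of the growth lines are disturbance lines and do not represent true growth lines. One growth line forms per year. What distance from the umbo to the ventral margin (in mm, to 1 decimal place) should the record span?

84.8 mm

After corrections the count is 43 − 17 = 26 growth lines.
26 years at 3.26 mm/year gives 3.26 × 26 = 84.8 mm.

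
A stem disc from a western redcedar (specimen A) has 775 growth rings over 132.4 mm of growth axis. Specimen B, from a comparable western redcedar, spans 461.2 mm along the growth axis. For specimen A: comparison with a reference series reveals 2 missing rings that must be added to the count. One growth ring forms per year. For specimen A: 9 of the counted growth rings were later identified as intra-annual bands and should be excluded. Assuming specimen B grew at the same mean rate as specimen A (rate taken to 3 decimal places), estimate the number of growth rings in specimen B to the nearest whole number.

Specimen A: true growth ring count = 775 − 9 + 2 = 768.
A: Mean rate = 132.4 mm / 768 years ≈ 0.172 mm/year.
Specimen B: 461.2 mm / 0.172 mm per year = 2681.40 years ≈ 2681 growth rings.

2681 growth rings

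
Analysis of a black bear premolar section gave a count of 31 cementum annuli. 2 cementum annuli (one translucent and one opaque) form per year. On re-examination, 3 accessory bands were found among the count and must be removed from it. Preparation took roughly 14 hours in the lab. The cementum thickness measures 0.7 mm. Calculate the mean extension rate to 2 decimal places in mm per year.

0.05 mm per year

Adjusted count: 31 − 3 = 28 cementum annuli.
With 2 cementum annuli per year, 28 / 2 = 14 years.
Mean rate = 0.7 mm / 14 years ≈ 0.05 mm per year.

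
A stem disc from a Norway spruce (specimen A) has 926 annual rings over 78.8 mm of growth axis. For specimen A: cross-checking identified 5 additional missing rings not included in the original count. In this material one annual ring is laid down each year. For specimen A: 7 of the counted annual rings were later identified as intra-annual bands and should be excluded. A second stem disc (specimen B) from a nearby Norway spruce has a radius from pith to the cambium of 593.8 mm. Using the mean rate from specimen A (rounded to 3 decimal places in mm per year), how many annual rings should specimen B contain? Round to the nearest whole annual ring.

Specimen A: after corrections the count is 926 − 7 + 5 = 924 annual rings.
A: 78.8 mm over 924 years gives 78.8 / 924 ≈ 0.085 mm/year.
B spans 593.8 / 0.085 = 6985.88 years ≈ 6986 annual rings.

6986 annual rings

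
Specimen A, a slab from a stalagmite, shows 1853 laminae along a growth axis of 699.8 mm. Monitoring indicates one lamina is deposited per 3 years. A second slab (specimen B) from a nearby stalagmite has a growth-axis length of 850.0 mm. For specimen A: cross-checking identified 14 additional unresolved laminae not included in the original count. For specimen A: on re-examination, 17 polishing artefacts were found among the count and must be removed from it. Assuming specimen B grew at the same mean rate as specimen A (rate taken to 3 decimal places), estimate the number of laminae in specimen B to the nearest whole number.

2249 laminae

Specimen A: true lamina count = 1853 − 17 + 14 = 1850.
Specimen A: 1850 laminae at 3 years each span 1850 × 3 = 5550 years.
A: 699.8 mm over 5550 years gives 699.8 / 5550 ≈ 0.126 mm/year.
B spans 850.0 / 0.126 = 6746.03 years; at 3 years per lamina that is 6746.03 / 3 ≈ 2249 laminae.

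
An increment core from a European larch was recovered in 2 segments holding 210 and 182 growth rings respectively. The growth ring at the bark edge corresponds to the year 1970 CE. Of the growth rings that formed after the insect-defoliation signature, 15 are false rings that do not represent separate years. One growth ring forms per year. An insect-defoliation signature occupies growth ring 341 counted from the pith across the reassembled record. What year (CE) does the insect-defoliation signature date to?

1934 CE

Total growth rings = 210 + 182 = 392.
Between growth ring 341 and the bark edge there are 392 − 341 = 51 growth rings.
Excluding 15 false growth rings: 51 − 15 = 36.
Counting back 36 years from 1970 CE places the insect-defoliation signature in 1970 − 36 = 1934 CE.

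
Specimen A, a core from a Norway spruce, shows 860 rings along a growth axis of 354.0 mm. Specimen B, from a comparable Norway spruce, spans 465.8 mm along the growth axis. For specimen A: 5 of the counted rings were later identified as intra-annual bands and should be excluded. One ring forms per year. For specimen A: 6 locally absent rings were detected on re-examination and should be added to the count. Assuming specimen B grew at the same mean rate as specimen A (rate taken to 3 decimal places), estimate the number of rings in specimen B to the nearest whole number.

Specimen A: adjusted count: 860 − 5 + 6 = 861 rings.
A: Extension rate ≈ 354.0 / 861 = 0.411 mm per year.
Specimen B: 465.8 mm / 0.411 mm per year = 1133.33 years ≈ 1133 rings.

1133 rings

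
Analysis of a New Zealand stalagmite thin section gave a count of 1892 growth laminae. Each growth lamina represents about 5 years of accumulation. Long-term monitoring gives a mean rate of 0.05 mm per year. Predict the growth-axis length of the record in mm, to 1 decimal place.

473.0 mm

Multiplying by 5 years per growth lamina: 1892 × 5 = 9460 years.
Predicted length = 0.05 mm/year × 9460 years = 473.0 mm.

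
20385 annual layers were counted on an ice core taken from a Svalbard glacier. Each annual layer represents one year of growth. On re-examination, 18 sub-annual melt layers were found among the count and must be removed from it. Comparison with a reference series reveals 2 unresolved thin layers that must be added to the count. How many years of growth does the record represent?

20369 yr

After corrections the count is 20385 − 18 + 2 = 20369 annual layers.
With a one-to-one annual layer periodicity this is 20369 years.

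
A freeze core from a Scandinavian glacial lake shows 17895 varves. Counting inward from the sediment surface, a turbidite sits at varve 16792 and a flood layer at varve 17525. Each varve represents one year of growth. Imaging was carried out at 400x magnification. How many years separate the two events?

The two markers are separated by 17525 − 16792 = 733 varves.
One varve per year makes the interval 733 years.

733 years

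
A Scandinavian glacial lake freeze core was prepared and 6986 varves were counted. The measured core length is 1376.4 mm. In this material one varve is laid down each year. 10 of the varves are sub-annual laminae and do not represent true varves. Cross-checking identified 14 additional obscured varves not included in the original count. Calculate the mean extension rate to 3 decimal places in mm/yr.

True varve count = 6986 − 10 + 14 = 6990.
1376.4 mm over 6990 years gives 1376.4 / 6990 ≈ 0.197 mm/yr.

0.197 mm/yr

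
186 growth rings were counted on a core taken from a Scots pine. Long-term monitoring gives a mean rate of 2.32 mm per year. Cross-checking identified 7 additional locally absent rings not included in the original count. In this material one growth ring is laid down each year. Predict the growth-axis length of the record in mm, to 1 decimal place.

447.8 mm

Adjusted count: 186 + 7 = 193 growth rings.
193 years at 2.32 mm/year gives 2.32 × 193 = 447.8 mm.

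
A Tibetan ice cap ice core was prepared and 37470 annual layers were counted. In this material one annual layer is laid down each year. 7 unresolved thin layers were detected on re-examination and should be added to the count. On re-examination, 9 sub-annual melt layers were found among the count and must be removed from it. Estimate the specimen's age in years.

Correcting the raw count gives 37470 − 9 + 7 = 37468 true annual layers.
One annual layer per year makes the duration 37468 years.

37468 years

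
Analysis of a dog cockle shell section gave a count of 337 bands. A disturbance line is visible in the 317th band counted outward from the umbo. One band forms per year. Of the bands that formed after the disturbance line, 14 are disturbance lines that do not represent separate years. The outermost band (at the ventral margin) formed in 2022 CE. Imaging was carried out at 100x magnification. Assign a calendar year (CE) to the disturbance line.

2016 CE

Between band 317 and the ventral margin there are 337 − 317 = 20 bands.
Removing the 14 false bands leaves 20 − 14 = 6 true bands beyond the disturbance line.
The band at the ventral margin is 2022 CE, so the disturbance line dates to 2022 − 6 = 2016 CE.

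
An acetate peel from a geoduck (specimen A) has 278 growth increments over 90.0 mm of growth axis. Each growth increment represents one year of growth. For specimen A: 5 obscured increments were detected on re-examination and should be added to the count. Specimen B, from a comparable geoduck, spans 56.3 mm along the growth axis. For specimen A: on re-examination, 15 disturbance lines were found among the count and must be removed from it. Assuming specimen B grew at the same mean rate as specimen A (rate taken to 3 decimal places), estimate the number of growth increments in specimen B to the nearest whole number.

Specimen A: correcting the raw count gives 278 − 15 + 5 = 268 true growth increments.
A: Extension rate ≈ 90.0 / 268 = 0.336 mm/year.
For B, 56.3 / 0.336 = 167.56 years ≈ 168 growth increments.

168 growth increments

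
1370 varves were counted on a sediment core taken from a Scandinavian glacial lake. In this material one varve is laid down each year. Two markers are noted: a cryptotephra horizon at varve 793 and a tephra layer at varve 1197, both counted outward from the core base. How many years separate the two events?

1197 − 793 = 404 varves lie between the two events.
One varve per year makes the interval 404 years.

404 years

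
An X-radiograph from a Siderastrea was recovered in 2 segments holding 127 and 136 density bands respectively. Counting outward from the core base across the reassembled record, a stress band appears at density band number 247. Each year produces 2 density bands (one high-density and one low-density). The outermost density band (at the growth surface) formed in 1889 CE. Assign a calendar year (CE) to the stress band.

Total density bands = 127 + 136 = 263.
263 − 247 = 16 density bands lie beyond the stress band toward the growth surface.
16 density bands at 2 per year is 16 / 2 = 8 years.
1889 − 8 = 1881 CE.

1881 CE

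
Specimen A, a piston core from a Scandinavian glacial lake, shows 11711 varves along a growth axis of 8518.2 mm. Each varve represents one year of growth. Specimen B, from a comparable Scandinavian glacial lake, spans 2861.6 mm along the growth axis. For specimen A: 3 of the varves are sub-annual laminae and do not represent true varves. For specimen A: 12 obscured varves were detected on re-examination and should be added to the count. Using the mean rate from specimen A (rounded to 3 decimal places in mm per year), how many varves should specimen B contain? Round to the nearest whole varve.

Specimen A: after corrections the count is 11711 − 3 + 12 = 11720 varves.
A: Mean rate = 8518.2 mm / 11720 years ≈ 0.727 mm per year.
For B, 2861.6 / 0.727 = 3936.18 years ≈ 3936 varves.

3936 varves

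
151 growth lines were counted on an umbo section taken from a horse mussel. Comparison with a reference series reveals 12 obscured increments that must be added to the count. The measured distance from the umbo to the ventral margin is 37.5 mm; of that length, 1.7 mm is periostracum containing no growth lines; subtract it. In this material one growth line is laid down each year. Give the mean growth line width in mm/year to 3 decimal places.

Adjusted count: 151 + 12 = 163 growth lines.
Net length = 37.5 − 1.7 = 35.8 mm.
Extension rate ≈ 35.8 / 163 = 0.220 mm/year.

0.220 mm/year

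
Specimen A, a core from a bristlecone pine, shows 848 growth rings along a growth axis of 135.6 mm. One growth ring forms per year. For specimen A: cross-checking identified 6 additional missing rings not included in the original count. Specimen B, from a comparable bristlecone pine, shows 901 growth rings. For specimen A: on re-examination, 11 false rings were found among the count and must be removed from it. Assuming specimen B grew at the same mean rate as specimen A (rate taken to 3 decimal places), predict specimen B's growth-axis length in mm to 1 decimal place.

145.1 mm

Specimen A: true growth ring count = 848 − 11 + 6 = 843.
A: 135.6 mm over 843 years gives 135.6 / 843 ≈ 0.161 mm per year.
For B, 0.161 mm/year × 901 years = 145.1 mm.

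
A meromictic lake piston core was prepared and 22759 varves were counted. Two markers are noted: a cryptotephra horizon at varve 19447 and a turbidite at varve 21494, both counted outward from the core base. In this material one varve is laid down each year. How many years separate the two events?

2047 years

21494 − 19447 = 2047 varves lie between the two events.
That is 2047 years at one varve per year.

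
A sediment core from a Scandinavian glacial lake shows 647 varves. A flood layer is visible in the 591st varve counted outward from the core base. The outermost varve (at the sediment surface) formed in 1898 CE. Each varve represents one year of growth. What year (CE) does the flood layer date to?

1842 CE

The flood layer sits at varve 591 from the core base, so 647 − 591 = 56 varves formed after it.
Counting back 56 years from 1898 CE places the flood layer in 1898 − 56 = 1842 CE.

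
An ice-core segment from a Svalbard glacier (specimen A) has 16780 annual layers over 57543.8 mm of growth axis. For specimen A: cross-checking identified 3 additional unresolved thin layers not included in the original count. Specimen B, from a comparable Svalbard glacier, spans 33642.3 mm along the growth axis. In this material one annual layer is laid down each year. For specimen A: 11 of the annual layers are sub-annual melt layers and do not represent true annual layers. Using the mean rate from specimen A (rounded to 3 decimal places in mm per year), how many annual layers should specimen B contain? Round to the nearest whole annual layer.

Specimen A: correcting the raw count gives 16780 − 11 + 3 = 16772 true annual layers.
A: Mean rate = 57543.8 mm / 16772 years ≈ 3.431 mm/yr.
Specimen B: 33642.3 mm / 3.431 mm per year = 9805.39 years ≈ 9805 annual layers.

9805 annual layers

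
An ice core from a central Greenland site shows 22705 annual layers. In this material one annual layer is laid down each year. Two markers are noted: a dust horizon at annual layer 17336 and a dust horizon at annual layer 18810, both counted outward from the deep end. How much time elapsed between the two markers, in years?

The two markers are separated by 18810 − 17336 = 1474 annual layers.
That is 1474 years at one annual layer per year.

1474 years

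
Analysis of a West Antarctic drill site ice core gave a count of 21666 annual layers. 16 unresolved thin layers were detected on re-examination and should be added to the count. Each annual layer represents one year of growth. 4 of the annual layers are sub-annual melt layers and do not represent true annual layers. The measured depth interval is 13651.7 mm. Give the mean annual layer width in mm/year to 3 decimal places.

0.630 mm/year

Adjusted count: 21666 − 4 + 16 = 21678 annual layers.
Extension rate ≈ 13651.7 / 21678 = 0.630 mm/year.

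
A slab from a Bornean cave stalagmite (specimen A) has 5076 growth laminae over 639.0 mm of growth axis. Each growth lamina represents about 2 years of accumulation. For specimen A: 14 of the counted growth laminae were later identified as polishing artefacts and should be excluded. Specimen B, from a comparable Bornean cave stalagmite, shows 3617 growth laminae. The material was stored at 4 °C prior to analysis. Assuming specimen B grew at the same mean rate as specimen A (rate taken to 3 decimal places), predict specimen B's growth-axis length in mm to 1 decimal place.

455.7 mm

Specimen A: adjusted count: 5076 − 14 = 5062 growth laminae.
Specimen A: at 2 years per growth lamina, 5062 × 2 = 10124 years.
A: Extension rate ≈ 639.0 / 10124 = 0.063 mm/yr.
Specimen B: multiplying by 2 years per growth lamina: 3617 × 2 = 7234 years. For B, 0.063 mm/year × 7234 years = 455.7 mm.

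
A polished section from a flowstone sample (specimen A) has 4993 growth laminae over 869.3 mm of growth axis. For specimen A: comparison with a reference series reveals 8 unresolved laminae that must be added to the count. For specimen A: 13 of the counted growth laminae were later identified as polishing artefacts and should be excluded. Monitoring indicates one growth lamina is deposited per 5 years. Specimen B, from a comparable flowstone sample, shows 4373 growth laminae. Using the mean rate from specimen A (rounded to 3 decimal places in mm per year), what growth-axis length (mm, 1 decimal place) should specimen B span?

Specimen A: adjusted count: 4993 − 13 + 8 = 4988 growth laminae.
Specimen A: multiplying by 5 years per growth lamina: 4988 × 5 = 24940 years.
A: Extension rate ≈ 869.3 / 24940 = 0.035 mm per year.
Specimen B: at 5 years per growth lamina, 4373 × 5 = 21865 years. B's length ≈ 0.035 × 21865 = 765.3 mm.

765.3 mm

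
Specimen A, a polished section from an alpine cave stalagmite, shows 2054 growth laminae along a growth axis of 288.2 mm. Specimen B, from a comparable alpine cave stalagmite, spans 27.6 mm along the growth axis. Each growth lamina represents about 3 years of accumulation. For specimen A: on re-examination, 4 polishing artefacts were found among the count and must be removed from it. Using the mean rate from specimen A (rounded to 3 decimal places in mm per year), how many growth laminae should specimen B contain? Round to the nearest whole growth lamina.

Specimen A: correcting the raw count gives 2054 − 4 = 2050 true growth laminae.
Specimen A: multiplying by 3 years per growth lamina: 2050 × 3 = 6150 years.
A: Mean rate = 288.2 mm / 6150 years ≈ 0.047 mm per year.
B spans 27.6 / 0.047 = 587.23 years; at 3 years per growth lamina that is 587.23 / 3 ≈ 196 growth laminae.

196 growth laminae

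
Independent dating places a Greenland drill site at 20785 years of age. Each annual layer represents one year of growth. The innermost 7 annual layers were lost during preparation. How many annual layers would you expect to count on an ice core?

20778 annual layers

One annual layer per year gives 20785 annual layers over 20785 years.
20785 − 7 missed = 20778 annual layers expected in the prepared section.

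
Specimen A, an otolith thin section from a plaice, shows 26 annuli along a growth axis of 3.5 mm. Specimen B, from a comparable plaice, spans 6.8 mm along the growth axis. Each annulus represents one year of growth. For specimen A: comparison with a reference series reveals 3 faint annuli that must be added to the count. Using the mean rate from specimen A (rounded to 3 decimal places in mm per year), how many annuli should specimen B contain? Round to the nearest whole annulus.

56 annuli

Specimen A: correcting the raw count gives 26 + 3 = 29 true annuli.
A: Mean rate = 3.5 mm / 29 years ≈ 0.121 mm/year.
B spans 6.8 / 0.121 = 56.20 years ≈ 56 annuli.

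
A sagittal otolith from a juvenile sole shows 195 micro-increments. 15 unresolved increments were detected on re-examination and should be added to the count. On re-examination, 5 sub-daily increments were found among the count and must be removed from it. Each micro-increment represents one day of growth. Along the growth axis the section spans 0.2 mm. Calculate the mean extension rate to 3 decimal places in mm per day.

Adjusted count: 195 − 5 + 15 = 205 micro-increments.
0.2 mm over 205 days gives 0.2 / 205 ≈ 0.001 mm per day.

0.001 mm per day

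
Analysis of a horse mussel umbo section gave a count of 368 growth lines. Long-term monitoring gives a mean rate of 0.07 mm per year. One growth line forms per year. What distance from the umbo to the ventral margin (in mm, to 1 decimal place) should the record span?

The record spans 368 years at 0.07 mm per year.
368 years at 0.07 mm/year gives 0.07 × 368 = 25.8 mm.

25.8 mm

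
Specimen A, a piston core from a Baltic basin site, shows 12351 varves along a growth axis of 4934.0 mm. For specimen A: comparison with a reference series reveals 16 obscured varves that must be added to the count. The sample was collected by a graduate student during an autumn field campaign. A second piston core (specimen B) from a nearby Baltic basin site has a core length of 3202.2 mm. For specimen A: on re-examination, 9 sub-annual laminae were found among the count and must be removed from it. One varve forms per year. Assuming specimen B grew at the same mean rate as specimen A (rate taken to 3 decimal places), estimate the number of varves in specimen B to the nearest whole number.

Specimen A: correcting the raw count gives 12351 − 9 + 16 = 12358 true varves.
A: Mean rate = 4934.0 mm / 12358 years ≈ 0.399 mm per year.
B spans 3202.2 / 0.399 = 8025.56 years ≈ 8026 varves.

8026 varves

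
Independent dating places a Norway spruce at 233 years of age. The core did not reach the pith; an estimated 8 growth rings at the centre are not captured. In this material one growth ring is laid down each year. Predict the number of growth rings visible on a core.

225 growth rings

At one growth ring per year, 233 years correspond to 233 growth rings.
233 − 8 missed = 225 growth rings expected in the prepared section.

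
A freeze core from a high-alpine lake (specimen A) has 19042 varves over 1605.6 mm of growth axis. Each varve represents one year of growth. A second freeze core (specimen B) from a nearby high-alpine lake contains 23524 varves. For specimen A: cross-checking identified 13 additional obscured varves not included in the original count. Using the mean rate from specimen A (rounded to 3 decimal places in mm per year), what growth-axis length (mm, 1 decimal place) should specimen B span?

1976.0 mm

Specimen A: adjusted count: 19042 + 13 = 19055 varves.
A: 1605.6 mm over 19055 years gives 1605.6 / 19055 ≈ 0.084 mm per year.
B's length ≈ 0.084 × 23524 = 1976.0 mm.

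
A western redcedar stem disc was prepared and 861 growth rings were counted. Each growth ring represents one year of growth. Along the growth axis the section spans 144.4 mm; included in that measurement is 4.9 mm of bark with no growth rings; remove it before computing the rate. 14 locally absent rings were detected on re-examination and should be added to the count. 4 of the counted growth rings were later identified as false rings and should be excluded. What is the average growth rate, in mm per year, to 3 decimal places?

0.160 mm per year

Adjusted count: 861 − 4 + 14 = 871 growth rings.
The growth record spans 144.4 − 4.9 = 139.5 mm.
139.5 mm over 871 years gives 139.5 / 871 ≈ 0.160 mm per year.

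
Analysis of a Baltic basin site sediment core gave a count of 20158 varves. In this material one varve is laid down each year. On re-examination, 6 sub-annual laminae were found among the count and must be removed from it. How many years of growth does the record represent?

20152 yr

Correcting the raw count gives 20158 − 6 = 20152 true varves.
One varve per year makes the duration 20152 years.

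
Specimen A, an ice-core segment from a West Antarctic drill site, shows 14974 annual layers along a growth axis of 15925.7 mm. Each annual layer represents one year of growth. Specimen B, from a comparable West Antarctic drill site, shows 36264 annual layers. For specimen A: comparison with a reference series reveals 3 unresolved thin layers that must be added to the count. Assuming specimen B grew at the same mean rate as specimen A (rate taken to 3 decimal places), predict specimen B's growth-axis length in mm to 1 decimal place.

Specimen A: after corrections the count is 14974 + 3 = 14977 annual layers.
A: Mean rate = 15925.7 mm / 14977 years ≈ 1.063 mm/year.
Length of B = 1.063 × 36264 = 38548.6 mm.

38548.6 mm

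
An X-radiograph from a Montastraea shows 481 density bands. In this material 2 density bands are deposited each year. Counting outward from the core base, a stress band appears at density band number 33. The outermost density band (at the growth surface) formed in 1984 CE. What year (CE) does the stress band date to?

1760 CE

481 − 33 = 448 density bands lie beyond the stress band toward the growth surface.
Dividing by 2 density bands per year: 448 / 2 = 224 years.
1984 − 224 = 1760 CE.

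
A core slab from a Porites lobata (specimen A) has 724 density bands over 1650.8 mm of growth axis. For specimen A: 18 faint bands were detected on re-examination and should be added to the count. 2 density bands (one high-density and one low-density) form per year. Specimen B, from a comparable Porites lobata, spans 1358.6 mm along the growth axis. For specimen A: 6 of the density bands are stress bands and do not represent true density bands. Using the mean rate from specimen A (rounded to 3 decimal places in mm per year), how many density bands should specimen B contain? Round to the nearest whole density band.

Specimen A: true density band count = 724 − 6 + 18 = 736.
Specimen A: 736 density bands at 2 per year is 736 / 2 = 368 years.
A: Extension rate ≈ 1650.8 / 368 = 4.486 mm/year.
Specimen B: 1358.6 mm / 4.486 mm per year = 302.85 years; at 2 density bands per year that is 302.85 × 2 ≈ 606 density bands.

606 density bands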